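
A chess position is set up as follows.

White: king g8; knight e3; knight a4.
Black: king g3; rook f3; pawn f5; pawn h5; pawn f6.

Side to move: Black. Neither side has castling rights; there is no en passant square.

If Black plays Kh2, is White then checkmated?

no

After Kh2: white king on g8; in check: no.
White is not in check, so this cannot be checkmate.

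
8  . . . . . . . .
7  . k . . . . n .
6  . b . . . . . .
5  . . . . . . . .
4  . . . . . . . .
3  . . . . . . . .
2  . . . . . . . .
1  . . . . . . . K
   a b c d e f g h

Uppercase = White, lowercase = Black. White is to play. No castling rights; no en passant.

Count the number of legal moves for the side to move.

White to move; king on h1.
In check: no.
Legal moves: Kh2, Kg2.
Count: 2.

2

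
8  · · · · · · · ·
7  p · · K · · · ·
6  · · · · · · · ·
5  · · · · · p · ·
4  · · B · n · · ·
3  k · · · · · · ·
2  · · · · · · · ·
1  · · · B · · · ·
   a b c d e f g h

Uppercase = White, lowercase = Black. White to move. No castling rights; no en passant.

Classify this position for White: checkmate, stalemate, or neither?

neither

White to move; white king on d7.
In check: no.
Legal moves for White include: Ke8, Kd8, Kc8, Ke7, Kc7, Ke6, Kc6, Bg8, Bf7, Be6, Ba6, Bd5, Bb5, Bd3, Bcb3, Bce2, Ba2, Bf1, ... (list truncated; more exist).
White has legal moves and is not in check → neither.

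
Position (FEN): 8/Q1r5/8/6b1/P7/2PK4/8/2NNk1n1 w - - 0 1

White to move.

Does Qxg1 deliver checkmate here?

yes

After Qxg1: black king on e1; in check: yes, from the white queen on g1.
King squares — d1: attacked by Qg1; f1: attacked by Qg1; d2: attacked by Kd3; e2: attacked by Nc1; f2: attacked by Nd1.
Black has no legal moves → checkmate.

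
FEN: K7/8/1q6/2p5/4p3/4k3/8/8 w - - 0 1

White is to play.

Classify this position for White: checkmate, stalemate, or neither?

White to move; white king on a8.
In check: no.
King squares — a7: attacked by Qb6; b7: attacked by Qb6; b8: attacked by Qb6.
Legal moves for White: none.
Not in check and no legal moves → stalemate.

stalemate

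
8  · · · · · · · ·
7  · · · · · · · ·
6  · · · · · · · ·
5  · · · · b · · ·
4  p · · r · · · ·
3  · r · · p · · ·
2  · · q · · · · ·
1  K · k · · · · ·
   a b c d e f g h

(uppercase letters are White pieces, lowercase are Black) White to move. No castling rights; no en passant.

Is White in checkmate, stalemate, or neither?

White to move; white king on a1.
In check: no.
King squares — b1: attacked by Kc1; a2: attacked by Qc2; b2: attacked by Kc1.
Legal moves for White: none.
Not in check and no legal moves → stalemate.

stalemate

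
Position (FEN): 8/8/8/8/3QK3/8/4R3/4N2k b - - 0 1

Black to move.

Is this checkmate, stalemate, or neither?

Black to move; black king on h1.
In check: no.
King squares — g1: attacked by Qd4; g2: attacked by Ne1; h2: attacked by Re2.
Legal moves for Black: none.
Not in check and no legal moves → stalemate.

stalemate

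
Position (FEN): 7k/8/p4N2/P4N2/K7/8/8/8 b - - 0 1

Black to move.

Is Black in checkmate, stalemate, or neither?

stalemate

Black to move; black king on h8.
In check: no.
King squares — g7: attacked by Nf5; h7: attacked by Nf6; g8: attacked by Nf6.
Legal moves for Black: none.
Not in check and no legal moves → stalemate.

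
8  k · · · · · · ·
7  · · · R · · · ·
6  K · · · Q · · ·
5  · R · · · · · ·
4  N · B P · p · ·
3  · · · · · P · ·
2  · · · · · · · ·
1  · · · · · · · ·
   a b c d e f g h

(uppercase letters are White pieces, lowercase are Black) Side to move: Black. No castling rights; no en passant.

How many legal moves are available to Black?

0

Black to move; king on a8.
In check: no.
Legal moves: none.
Count: 0.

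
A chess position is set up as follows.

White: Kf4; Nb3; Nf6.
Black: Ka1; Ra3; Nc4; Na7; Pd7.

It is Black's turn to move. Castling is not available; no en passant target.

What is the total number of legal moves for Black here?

Black to move; king on a1.
In check: yes, from the white knight on b3.
Legal moves: Kb2, Ka2, Kb1, Rxb3.
Count: 4.

4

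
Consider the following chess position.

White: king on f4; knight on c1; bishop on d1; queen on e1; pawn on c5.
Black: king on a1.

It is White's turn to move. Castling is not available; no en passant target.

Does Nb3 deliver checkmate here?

After Nb3: black king on a1; in check: yes, from the white knight on b3.
Black has 3 legal replies: Kb2, Ka2, Kb1.
In check but a legal move exists → not checkmate.

no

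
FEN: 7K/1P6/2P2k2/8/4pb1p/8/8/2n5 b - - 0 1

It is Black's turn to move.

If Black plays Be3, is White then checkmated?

After Be3: white king on h8; in check: no.
White is not in check, so this cannot be checkmate.

no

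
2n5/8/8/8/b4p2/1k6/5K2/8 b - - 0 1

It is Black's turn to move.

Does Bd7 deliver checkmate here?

After Bd7: white king on f2; in check: no.
White is not in check, so this cannot be checkmate.

no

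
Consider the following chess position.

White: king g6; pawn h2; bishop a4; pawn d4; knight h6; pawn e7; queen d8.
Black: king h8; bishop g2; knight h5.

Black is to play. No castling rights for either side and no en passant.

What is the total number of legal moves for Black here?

Black to move; king on h8.
In check: yes, from the white queen on d8.
Legal moves: none.
Count: 0.

0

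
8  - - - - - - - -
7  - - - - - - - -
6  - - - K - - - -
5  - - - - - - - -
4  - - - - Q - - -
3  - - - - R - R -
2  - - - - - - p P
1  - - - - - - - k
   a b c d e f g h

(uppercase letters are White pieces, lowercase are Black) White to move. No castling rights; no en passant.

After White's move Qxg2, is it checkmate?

After Qxg2: black king on h1; in check: yes, from the white queen on g2.
King squares — g1: attacked by Qg2; g2: attacked by Rg3; h2: attacked by Qg2.
Black has no legal moves → checkmate.

yes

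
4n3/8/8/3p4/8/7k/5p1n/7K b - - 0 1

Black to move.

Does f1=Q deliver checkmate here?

After f1=Q: white king on h1; in check: yes, from the black queen on f1.
King squares — g1: attacked by Qf1; g2: attacked by Qf1; h2: attacked by Kh3.
White has no legal moves → checkmate.

yes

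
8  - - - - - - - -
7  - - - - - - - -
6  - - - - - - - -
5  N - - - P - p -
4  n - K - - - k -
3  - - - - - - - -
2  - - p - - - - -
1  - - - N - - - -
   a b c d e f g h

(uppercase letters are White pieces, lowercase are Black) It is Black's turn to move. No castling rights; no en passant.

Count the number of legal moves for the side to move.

19

Black to move; king on g4.
In check: no.
Legal moves: Kh5, Kf5, Kh4, Kf4, Kh3, Kg3, Kf3, Nb6+, Nc5, Nc3, Nb2+, cxd1=Q, cxd1=R, cxd1=B, cxd1=N, c1=Q+, c1=R+, c1=B, c1=N.
Count: 19.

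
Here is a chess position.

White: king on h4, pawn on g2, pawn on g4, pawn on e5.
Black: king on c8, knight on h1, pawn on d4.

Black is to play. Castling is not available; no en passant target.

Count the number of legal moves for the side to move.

8

Black to move; king on c8.
In check: no.
Legal moves: Kd8, Kb8, Kd7, Kc7, Kb7, Ng3, Nf2, d3.
Count: 8.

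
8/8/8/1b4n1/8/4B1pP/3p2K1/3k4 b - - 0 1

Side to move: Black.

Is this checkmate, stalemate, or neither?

neither

Black to move; black king on d1.
In check: no.
Legal moves for Black include: Nh7, Nf7, Ne6, Ne4, Nxh3, Nf3, Be8, Bd7, Bc6+, Ba6, Bc4, Ba4, Bd3, Be2, Bf1+, Ke2, Kc2, Ke1, ... (list truncated; more exist).
Black has legal moves and is not in check → neither.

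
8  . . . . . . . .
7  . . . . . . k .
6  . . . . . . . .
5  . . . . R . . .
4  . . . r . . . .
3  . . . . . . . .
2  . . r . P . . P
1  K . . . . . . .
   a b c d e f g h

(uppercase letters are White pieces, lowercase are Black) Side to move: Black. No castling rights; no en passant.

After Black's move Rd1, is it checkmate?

yes

After Rd1: white king on a1; in check: yes, from the black rook on d1.
King squares — b1: attacked by Rd1; a2: attacked by Rc2; b2: attacked by Rc2.
White has no legal moves → checkmate.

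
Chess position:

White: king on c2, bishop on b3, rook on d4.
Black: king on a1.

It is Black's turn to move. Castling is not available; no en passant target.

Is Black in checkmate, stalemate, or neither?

Black to move; black king on a1.
In check: no.
King squares — b1: attacked by Kc2; a2: attacked by Bb3; b2: attacked by Kc2.
Legal moves for Black: none.
Not in check and no legal moves → stalemate.

stalemate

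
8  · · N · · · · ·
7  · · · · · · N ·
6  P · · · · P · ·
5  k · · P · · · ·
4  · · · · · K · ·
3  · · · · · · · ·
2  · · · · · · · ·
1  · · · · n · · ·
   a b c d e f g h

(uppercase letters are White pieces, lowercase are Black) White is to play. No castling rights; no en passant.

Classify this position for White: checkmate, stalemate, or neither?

White to move; white king on f4.
In check: no.
Legal moves for White: Ne7, Na7, Nd6, Nb6, Ne8, Ne6, Nh5, Nf5, Kg5, Kf5, Ke5, Kg4, Ke4, Kg3, Ke3, f7, a7, d6.
White has 18 legal moves and is not in check → neither.

neither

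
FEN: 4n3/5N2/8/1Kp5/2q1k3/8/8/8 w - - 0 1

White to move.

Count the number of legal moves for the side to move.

4

White to move; king on b5.
In check: yes, from the black queen on c4.
Legal moves: Kc6, Kb6, Ka5, Kxc4.
Count: 4.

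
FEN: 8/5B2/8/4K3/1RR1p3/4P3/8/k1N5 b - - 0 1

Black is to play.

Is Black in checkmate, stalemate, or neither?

Black to move; black king on a1.
In check: no.
King squares — b1: attacked by Rb4; a2: attacked by Nc1; b2: attacked by Rb4.
Legal moves for Black: none.
Not in check and no legal moves → stalemate.

stalemate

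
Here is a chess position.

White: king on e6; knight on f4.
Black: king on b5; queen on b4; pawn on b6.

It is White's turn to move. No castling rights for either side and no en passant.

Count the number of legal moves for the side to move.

White to move; king on e6.
In check: no.
Legal moves: Kf7, Kd7, Kf6, Kf5, Ke5, Kd5, Ng6, Nh5, Nd5, Nh3, Nd3, Ng2, Ne2.
Count: 13.

13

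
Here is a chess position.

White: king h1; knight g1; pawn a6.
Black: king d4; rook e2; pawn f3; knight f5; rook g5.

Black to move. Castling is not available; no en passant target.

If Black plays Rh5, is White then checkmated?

no

After Rh5: white king on h1; in check: yes, from the black rook on h5.
White has 1 legal reply: Nh3.
In check but a legal move exists → not checkmate.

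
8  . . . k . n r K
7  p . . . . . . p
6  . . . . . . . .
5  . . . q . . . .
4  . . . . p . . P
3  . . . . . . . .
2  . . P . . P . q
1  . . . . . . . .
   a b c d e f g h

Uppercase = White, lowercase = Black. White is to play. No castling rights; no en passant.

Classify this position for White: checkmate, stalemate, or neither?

White to move; white king on h8.
In check: yes, from the black rook on g8.
King squares — g7: attacked by Rg8; h7: attacked by Nf8; g8: attacked by Qd5.
Legal moves for White: none.
In check with no legal moves → checkmate.

checkmate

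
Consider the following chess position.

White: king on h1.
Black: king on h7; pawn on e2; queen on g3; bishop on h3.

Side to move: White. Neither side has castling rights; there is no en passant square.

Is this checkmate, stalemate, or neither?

stalemate

White to move; white king on h1.
In check: no.
King squares — g1: attacked by Qg3; g2: attacked by Qg3; h2: attacked by Qg3.
Legal moves for White: none.
Not in check and no legal moves → stalemate.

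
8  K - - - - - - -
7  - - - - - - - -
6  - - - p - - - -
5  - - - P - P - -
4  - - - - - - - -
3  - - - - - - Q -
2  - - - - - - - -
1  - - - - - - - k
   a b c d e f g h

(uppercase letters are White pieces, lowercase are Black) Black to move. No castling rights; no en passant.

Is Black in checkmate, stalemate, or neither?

Black to move; black king on h1.
In check: no.
King squares — g1: attacked by Qg3; g2: attacked by Qg3; h2: attacked by Qg3.
Legal moves for Black: none.
Not in check and no legal moves → stalemate.

stalemate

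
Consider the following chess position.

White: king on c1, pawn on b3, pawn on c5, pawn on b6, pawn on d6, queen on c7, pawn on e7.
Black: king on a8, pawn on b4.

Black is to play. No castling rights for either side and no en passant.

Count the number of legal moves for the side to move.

Black to move; king on a8.
In check: no.
Legal moves: none.
Count: 0.

0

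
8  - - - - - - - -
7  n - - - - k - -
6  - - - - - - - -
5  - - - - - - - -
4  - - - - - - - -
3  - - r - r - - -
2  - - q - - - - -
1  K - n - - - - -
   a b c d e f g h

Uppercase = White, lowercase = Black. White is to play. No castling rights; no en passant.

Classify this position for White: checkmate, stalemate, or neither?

stalemate

White to move; white king on a1.
In check: no.
King squares — b1: attacked by Qc2; a2: attacked by Nc1; b2: attacked by Qc2.
Legal moves for White: none.
Not in check and no legal moves → stalemate.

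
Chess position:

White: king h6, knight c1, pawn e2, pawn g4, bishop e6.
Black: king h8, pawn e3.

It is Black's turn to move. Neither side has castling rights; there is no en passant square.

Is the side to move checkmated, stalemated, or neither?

Black to move; black king on h8.
In check: no.
King squares — g7: attacked by Kh6; h7: attacked by Kh6; g8: attacked by Be6.
Legal moves for Black: none.
Not in check and no legal moves → stalemate.

stalemate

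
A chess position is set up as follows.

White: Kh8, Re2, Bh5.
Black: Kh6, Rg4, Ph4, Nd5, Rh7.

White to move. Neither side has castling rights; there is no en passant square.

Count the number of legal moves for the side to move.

White to move; king on h8.
In check: yes, from the black rook on h7.
Legal moves: none.
Count: 0.

0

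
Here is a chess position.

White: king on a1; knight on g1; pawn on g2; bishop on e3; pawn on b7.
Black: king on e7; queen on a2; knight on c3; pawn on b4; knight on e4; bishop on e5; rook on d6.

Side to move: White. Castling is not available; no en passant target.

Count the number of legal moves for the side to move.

0

White to move; king on a1.
In check: yes, from the black queen on a2.
Legal moves: none.
Count: 0.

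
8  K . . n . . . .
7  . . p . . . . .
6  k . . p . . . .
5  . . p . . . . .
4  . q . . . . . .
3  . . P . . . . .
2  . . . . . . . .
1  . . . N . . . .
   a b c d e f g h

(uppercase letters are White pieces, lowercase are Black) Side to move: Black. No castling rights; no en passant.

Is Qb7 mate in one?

yes

After Qb7: white king on a8; in check: yes, from the black queen on b7.
King squares — a7: attacked by Ka6; b7: attacked by Ka6; b8: attacked by Qb7.
White has no legal moves → checkmate.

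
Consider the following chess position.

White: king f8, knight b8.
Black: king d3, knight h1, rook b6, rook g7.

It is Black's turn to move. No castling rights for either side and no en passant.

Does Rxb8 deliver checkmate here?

After Rxb8: white king on f8; in check: yes, from the black rook on b8.
White has 1 legal reply: Kxg7.
In check but a legal move exists → not checkmate.

no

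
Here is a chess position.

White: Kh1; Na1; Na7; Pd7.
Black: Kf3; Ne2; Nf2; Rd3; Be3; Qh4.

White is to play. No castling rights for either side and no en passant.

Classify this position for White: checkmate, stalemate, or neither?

checkmate

White to move; white king on h1.
In check: yes, from the black knight on f2 and the black queen on h4.
King squares — g1: attacked by Ne2; g2: attacked by Kf3; h2: attacked by Qh4.
Legal moves for White: none.
In check with no legal moves → checkmate.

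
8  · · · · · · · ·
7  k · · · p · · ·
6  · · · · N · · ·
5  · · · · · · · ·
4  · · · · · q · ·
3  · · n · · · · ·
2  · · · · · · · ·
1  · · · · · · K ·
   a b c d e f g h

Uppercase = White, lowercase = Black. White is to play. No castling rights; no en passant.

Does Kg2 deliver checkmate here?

no

After Kg2: black king on a7; in check: no.
Black is not in check, so this cannot be checkmate.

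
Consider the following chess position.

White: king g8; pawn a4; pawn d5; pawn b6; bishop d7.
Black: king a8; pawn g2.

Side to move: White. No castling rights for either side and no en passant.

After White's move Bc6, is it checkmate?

no

After Bc6: black king on a8; in check: yes, from the white bishop on c6.
Black has 1 legal reply: Kb8.
In check but a legal move exists → not checkmate.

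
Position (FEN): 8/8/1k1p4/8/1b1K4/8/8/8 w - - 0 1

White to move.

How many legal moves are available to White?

White to move; king on d4.
In check: no.
Legal moves: Kd5, Ke4, Kc4, Ke3, Kd3.
Count: 5.

5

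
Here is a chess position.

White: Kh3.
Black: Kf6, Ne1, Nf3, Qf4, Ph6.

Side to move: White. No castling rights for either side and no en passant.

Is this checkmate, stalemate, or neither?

White to move; white king on h3.
In check: no.
King squares — g2: attacked by Ne1; h2: attacked by Nf3; g3: attacked by Qf4; g4: attacked by Qf4; h4: attacked by Nf3.
Legal moves for White: none.
Not in check and no legal moves → stalemate.

stalemate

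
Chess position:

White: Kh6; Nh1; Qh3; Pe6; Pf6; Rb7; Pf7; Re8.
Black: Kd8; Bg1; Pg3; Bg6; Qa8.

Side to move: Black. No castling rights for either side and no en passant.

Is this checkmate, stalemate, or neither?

checkmate

Black to move; black king on d8.
In check: yes, from the white rook on e8.
King squares — c7: attacked by Rb7; d7: attacked by Pe6; e7: attacked by Pf6; c8: attacked by Re8; e8: attacked by Pf7.
Legal moves for Black: none.
In check with no legal moves → checkmate.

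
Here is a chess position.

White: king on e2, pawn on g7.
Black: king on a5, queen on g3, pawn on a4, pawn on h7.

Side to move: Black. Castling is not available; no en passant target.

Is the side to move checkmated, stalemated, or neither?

Black to move; black king on a5.
In check: no.
Legal moves for Black include: Kb6, Ka6, Kb5, Kb4, Qb8, Qxg7, Qc7, Qg6, Qd6, Qg5, Qe5+, Qh4, Qg4+, Qf4, Qh3, Qf3+, Qe3+, Qd3+, ... (list truncated; more exist).
Black has legal moves and is not in check → neither.

neither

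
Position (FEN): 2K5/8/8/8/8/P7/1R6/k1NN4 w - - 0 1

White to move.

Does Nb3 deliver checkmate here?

yes

After Nb3: black king on a1; in check: yes, from the white knight on b3.
King squares — b1: attacked by Rb2; a2: attacked by Rb2; b2: attacked by Nd1.
Black has no legal moves → checkmate.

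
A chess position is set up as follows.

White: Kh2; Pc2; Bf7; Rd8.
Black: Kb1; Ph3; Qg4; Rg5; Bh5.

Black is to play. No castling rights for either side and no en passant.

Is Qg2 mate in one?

After Qg2: white king on h2; in check: yes, from the black queen on g2.
King squares — g1: attacked by Qg2; h1: attacked by Qg2; g2: attacked by Ph3; g3: attacked by Qg2; h3: attacked by Qg2.
White has no legal moves → checkmate.

yes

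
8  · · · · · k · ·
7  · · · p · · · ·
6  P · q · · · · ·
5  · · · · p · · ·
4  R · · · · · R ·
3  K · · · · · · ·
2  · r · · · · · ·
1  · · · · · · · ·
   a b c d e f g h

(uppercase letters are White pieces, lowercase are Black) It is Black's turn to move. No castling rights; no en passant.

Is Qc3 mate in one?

yes

After Qc3: white king on a3; in check: yes, from the black queen on c3.
King squares — a2: attacked by Rb2; b2: attacked by Qc3; b3: attacked by Rb2; a4: own rook; b4: attacked by Rb2.
White has no legal moves → checkmate.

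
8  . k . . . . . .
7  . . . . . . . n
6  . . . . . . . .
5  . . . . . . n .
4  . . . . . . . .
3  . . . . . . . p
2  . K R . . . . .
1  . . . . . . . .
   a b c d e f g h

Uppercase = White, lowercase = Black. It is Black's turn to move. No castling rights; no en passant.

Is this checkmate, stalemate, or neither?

Black to move; black king on b8.
In check: no.
Legal moves for Black: Ka8, Kb7, Ka7, Nf8, Nf6, Nf7, Ne6, Ne4, Nf3, h2.
Black has 10 legal moves and is not in check → neither.

neither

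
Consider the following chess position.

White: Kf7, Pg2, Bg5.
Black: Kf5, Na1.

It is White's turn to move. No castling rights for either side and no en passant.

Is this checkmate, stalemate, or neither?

neither

White to move; white king on f7.
In check: no.
Legal moves for White: Kg8, Kf8, Ke8, Kg7, Ke7, Bd8, Be7, Bh6, Bf6, Bh4, Bf4, Be3, Bd2, Bc1, g3, g4+.
White has 16 legal moves and is not in check → neither.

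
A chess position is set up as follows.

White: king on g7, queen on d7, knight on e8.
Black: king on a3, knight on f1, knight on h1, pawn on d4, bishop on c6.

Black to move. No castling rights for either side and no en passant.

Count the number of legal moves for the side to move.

Black to move; king on a3.
In check: no.
Legal moves: Ba8, Bxd7, Bb7, Bd5, Bb5, Be4, Ba4, Bf3, Bg2, Kb4, Ka4, Kb3, Kb2, Ka2, Nhg3, Nf2, Nfg3, Ne3, Nh2, Nd2, d3.
Count: 21.

21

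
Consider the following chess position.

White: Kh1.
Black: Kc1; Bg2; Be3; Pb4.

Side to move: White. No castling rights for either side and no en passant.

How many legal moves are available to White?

White to move; king on h1.
In check: yes, from the black bishop on g2.
Legal moves: Kh2, Kxg2.
Count: 2.

2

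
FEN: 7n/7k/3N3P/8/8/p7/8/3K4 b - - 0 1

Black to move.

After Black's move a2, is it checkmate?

no

After a2: white king on d1; in check: no.
White is not in check, so this cannot be checkmate.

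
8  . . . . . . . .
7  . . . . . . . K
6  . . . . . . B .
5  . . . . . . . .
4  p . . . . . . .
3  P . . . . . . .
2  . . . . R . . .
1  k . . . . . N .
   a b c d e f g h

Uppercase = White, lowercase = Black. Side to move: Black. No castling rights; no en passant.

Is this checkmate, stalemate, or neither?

Black to move; black king on a1.
In check: no.
King squares — b1: attacked by Bg6; a2: attacked by Re2; b2: attacked by Re2.
Legal moves for Black: none.
Not in check and no legal moves → stalemate.

stalemate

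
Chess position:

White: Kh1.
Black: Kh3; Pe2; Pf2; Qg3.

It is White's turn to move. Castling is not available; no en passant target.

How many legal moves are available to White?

White to move; king on h1.
In check: no.
Legal moves: none.
Count: 0.

0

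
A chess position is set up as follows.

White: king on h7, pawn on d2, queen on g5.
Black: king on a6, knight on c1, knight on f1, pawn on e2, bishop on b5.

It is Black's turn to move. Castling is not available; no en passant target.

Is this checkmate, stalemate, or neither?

Black to move; black king on a6.
In check: no.
Legal moves for Black include: Kb7, Ka7, Kb6, Ka5, Be8, Bd7, Bc6, Bc4, Ba4, Bd3+, Ng3, Ne3, Nh2, Nxd2, Nd3, Nb3, Na2, e1=Q, ... (list truncated; more exist).
Black has legal moves and is not in check → neither.

neither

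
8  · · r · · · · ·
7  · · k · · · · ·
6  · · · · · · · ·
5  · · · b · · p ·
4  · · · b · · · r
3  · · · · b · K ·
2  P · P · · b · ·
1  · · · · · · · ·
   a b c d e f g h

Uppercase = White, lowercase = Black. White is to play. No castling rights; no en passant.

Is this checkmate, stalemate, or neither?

White to move; white king on g3.
In check: yes, from the black bishop on f2.
King squares — f2: attacked by Be3; g2: attacked by Bd5; h2: attacked by Rh4; f3: attacked by Bd5; h3: attacked by Rh4; f4: attacked by Be3; g4: attacked by Rh4; h4: attacked by Bf2.
Legal moves for White: none.
In check with no legal moves → checkmate.

checkmate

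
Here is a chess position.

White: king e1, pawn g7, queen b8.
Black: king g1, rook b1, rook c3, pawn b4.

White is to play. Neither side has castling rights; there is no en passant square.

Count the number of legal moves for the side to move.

White to move; king on e1.
In check: yes, from the black rook on b1.
Legal moves: Ke2, Kd2.
Count: 2.

2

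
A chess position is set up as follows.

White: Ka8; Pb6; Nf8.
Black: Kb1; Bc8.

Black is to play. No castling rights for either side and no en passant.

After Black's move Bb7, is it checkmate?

After Bb7: white king on a8; in check: yes, from the black bishop on b7.
White has 3 legal replies: Kb8, Kxb7, Ka7.
In check but a legal move exists → not checkmate.

no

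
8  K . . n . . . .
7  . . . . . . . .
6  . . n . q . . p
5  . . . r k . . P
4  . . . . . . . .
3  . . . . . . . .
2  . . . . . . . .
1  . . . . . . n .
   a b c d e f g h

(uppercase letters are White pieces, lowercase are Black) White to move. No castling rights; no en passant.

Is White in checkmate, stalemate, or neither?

stalemate

White to move; white king on a8.
In check: no.
King squares — a7: attacked by Nc6; b7: attacked by Nd8; b8: attacked by Nc6.
Legal moves for White: none.
Not in check and no legal moves → stalemate.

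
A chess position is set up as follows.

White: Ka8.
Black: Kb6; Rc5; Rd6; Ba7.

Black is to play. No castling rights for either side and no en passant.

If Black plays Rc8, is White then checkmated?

yes

After Rc8: white king on a8; in check: yes, from the black rook on c8.
King squares — a7: attacked by Kb6; b7: attacked by Kb6; b8: attacked by Ba7.
White has no legal moves → checkmate.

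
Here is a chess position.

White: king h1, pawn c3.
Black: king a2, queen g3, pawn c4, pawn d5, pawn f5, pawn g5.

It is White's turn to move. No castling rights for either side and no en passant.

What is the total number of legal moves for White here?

0

White to move; king on h1.
In check: no.
Legal moves: none.
Count: 0.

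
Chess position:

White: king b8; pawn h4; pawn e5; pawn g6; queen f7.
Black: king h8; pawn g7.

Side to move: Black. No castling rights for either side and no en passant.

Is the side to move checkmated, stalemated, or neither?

stalemate

Black to move; black king on h8.
In check: no.
King squares — g7: own pawn; h7: attacked by Pg6; g8: attacked by Qf7.
Legal moves for Black: none.
Not in check and no legal moves → stalemate.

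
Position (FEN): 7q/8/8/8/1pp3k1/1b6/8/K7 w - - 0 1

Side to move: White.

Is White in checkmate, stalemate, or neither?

White to move; white king on a1.
In check: yes, from the black queen on h8.
Legal moves for White: Kb1.
White is in check but has 1 legal move → neither.

neither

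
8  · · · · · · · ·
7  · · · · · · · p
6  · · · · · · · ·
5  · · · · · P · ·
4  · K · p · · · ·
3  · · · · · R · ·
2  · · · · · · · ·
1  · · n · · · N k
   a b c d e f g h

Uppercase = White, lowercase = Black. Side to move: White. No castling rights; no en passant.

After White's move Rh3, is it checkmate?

no

After Rh3: black king on h1; in check: yes, from the white rook on h3.
Black has 2 legal replies: Kg2, Kxg1.
In check but a legal move exists → not checkmate.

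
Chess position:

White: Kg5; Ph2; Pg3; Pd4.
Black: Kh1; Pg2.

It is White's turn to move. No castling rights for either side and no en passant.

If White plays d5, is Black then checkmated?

After d5: black king on h1; in check: no.
Black is not in check, so this cannot be checkmate.

no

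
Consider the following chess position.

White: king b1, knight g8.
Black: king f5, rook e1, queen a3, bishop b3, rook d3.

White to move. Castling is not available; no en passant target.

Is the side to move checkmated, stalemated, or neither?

White to move; white king on b1.
In check: yes, from the black rook on e1.
King squares — a1: attacked by Re1; c1: attacked by Re1; a2: attacked by Qa3; b2: attacked by Qa3; c2: attacked by Bb3.
Legal moves for White: none.
In check with no legal moves → checkmate.

checkmate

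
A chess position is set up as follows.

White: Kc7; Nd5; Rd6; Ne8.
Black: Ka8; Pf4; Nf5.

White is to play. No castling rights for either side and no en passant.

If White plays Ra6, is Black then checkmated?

yes

After Ra6: black king on a8; in check: yes, from the white rook on a6.
King squares — a7: attacked by Ra6; b7: attacked by Kc7; b8: attacked by Kc7.
Black has no legal moves → checkmate.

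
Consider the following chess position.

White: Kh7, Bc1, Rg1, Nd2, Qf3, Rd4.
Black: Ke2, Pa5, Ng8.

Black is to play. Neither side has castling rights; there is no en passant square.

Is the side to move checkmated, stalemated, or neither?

Black to move; black king on e2.
In check: yes, from the white queen on f3.
King squares — d1: attacked by Rg1; e1: attacked by Rg1; f1: attacked by Rg1; d2: attacked by Bc1; f2: attacked by Qf3; d3: attacked by Qf3; e3: attacked by Qf3; f3: attacked by Nd2.
Legal moves for Black: none.
In check with no legal moves → checkmate.

checkmate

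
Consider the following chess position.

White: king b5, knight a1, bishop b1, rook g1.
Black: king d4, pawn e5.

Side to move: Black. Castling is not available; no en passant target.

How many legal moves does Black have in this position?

Black to move; king on d4.
In check: no.
Legal moves: Kd5, Ke3, Kc3, e4.
Count: 4.

4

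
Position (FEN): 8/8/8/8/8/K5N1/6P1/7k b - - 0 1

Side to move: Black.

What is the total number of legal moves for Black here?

3

Black to move; king on h1.
In check: yes, from the white knight on g3.
Legal moves: Kh2, Kxg2, Kg1.
Count: 3.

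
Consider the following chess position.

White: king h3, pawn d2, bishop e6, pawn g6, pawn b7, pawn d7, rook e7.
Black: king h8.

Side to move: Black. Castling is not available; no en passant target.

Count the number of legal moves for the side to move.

0

Black to move; king on h8.
In check: no.
Legal moves: none.
Count: 0.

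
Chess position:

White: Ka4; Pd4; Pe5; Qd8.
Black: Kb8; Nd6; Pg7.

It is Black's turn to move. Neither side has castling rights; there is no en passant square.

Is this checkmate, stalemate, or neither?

neither

Black to move; black king on b8.
In check: yes, from the white queen on d8.
King squares — a7: available; b7: available; c7: attacked by Qd8; a8: attacked by Qd8; c8: attacked by Qd8.
Legal moves for Black: Kb7, Ka7, Nc8.
Black is in check but has 3 legal moves → neither.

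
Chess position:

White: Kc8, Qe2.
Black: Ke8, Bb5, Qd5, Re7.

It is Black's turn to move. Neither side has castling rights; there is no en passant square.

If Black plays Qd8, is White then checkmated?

After Qd8: white king on c8; in check: yes, from the black queen on d8.
King squares — b7: attacked by Re7; c7: attacked by Re7; d7: attacked by Bb5; b8: attacked by Qd8; d8: attacked by Ke8.
White has no legal moves → checkmate.

yes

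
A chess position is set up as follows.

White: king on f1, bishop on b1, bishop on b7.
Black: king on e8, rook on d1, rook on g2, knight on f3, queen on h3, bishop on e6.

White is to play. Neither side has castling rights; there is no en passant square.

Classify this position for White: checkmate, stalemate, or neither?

White to move; white king on f1.
In check: yes, from the black rook on d1.
King squares — e1: attacked by Rd1; g1: attacked by Rd1; e2: attacked by Rg2; f2: attacked by Rg2; g2: attacked by Qh3.
Legal moves for White: none.
In check with no legal moves → checkmate.

checkmate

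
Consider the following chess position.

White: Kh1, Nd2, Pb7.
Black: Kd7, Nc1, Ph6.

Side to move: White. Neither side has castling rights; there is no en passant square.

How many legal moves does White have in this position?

White to move; king on h1.
In check: no.
Legal moves: Ne4, Nc4, Nf3, Nb3, Nf1, Nb1, Kh2, Kg2, Kg1, b8=Q, b8=R, b8=B, b8=N+.
Count: 13.

13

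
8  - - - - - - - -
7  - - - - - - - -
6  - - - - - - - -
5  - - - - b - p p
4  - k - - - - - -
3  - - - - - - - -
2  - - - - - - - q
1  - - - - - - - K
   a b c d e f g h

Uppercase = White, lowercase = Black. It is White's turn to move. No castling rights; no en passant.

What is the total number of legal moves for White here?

0

White to move; king on h1.
In check: yes, from the black queen on h2.
Legal moves: none.
Count: 0.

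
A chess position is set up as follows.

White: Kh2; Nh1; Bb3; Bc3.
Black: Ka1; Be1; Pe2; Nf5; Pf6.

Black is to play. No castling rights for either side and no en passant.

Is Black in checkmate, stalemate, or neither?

neither

Black to move; black king on a1.
In check: yes, from the white bishop on c3.
Legal moves for Black: Kb1, Bxc3.
Black is in check but has 2 legal moves → neither.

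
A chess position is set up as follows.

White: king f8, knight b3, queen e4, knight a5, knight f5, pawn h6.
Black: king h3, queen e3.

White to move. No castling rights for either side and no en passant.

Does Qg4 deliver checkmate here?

After Qg4: black king on h3; in check: yes, from the white queen on g4.
Black has 2 legal replies: Kxg4, Kh2.
In check but a legal move exists → not checkmate.

no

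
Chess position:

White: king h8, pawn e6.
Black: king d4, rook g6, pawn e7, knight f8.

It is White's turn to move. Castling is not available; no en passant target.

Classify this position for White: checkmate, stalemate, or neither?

White to move; white king on h8.
In check: no.
King squares — g7: attacked by Rg6; h7: attacked by Nf8; g8: attacked by Rg6.
Legal moves for White: none.
Not in check and no legal moves → stalemate.

stalemate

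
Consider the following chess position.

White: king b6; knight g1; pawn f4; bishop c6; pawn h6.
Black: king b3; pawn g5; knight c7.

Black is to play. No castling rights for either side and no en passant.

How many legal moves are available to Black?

Black to move; king on b3.
In check: no.
Legal moves: Ne8, Na8+, Ne6, Na6, Nd5+, Nb5, Kc4, Kb4, Kc3, Ka3, Kc2, Kb2, Ka2, gxf4, g4.
Count: 15.

15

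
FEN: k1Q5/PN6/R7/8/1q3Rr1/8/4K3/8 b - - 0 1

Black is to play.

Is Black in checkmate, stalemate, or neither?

Black to move; black king on a8.
In check: yes, from the white queen on c8.
King squares — a7: attacked by Ra6; b7: attacked by Qc8; b8: attacked by Pa7.
Legal moves for Black: none.
In check with no legal moves → checkmate.

checkmate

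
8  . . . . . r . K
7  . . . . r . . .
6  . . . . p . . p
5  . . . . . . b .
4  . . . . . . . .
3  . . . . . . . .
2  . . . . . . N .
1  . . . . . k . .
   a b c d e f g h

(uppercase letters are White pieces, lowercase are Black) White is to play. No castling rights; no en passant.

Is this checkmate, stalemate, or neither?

checkmate

White to move; white king on h8.
In check: yes, from the black rook on f8.
King squares — g7: attacked by Re7; h7: attacked by Re7; g8: attacked by Rf8.
Legal moves for White: none.
In check with no legal moves → checkmate.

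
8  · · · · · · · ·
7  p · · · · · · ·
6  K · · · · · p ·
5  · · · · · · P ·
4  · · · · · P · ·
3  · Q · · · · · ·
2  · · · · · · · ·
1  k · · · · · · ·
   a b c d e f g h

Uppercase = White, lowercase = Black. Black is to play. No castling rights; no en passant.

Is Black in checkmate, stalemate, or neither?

Black to move; black king on a1.
In check: no.
King squares — b1: attacked by Qb3; a2: attacked by Qb3; b2: attacked by Qb3.
Legal moves for Black: none.
Not in check and no legal moves → stalemate.

stalemate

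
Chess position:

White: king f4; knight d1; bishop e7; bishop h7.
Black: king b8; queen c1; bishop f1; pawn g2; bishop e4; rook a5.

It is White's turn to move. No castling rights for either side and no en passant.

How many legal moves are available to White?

4

White to move; king on f4.
In check: yes, from the black queen on c1.
Legal moves: Kg4, Kxe4, Kg3, Ne3.
Count: 4.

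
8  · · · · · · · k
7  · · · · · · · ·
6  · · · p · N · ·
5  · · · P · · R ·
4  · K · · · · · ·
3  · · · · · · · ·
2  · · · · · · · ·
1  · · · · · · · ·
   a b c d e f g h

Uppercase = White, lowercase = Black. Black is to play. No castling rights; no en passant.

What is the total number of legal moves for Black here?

Black to move; king on h8.
In check: no.
Legal moves: none.
Count: 0.

0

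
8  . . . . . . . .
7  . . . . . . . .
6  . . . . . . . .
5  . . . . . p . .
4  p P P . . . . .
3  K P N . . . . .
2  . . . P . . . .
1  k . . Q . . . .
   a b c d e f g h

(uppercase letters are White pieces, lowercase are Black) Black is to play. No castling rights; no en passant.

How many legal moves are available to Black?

Black to move; king on a1.
In check: yes, from the white queen on d1.
Legal moves: none.
Count: 0.

0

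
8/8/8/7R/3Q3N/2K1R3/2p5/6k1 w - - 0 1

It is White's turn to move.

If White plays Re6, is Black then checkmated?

no

After Re6: black king on g1; in check: yes, from the white queen on d4.
Black has 3 legal replies: Kh2, Kh1, Kf1.
In check but a legal move exists → not checkmate.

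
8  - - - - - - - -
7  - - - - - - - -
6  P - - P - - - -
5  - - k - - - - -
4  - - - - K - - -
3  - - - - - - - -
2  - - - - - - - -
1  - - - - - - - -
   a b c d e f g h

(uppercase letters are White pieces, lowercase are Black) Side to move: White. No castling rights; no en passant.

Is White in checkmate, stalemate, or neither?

neither

White to move; white king on e4.
In check: no.
Legal moves for White: Kf5, Ke5, Kf4, Kf3, Ke3, Kd3, d7, a7.
White has 8 legal moves and is not in check → neither.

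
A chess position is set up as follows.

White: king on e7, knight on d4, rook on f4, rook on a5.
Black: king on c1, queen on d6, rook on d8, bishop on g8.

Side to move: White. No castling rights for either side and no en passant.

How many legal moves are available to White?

0

White to move; king on e7.
In check: yes, from the black queen on d6.
Legal moves: none.
Count: 0.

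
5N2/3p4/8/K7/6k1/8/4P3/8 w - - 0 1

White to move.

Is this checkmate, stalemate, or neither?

neither

White to move; white king on a5.
In check: no.
Legal moves for White: Nh7, Nxd7, Ng6, Ne6, Kb6, Ka6, Kb5, Kb4, Ka4, e3, e4.
White has 11 legal moves and is not in check → neither.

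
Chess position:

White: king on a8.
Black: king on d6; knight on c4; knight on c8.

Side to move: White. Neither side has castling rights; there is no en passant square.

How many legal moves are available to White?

White to move; king on a8.
In check: no.
Legal moves: Kb8, Kb7.
Count: 2.

2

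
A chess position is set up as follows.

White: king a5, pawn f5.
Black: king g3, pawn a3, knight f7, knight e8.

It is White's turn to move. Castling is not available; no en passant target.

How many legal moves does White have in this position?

6

White to move; king on a5.
In check: no.
Legal moves: Kb6, Ka6, Kb5, Kb4, Ka4, f6.
Count: 6.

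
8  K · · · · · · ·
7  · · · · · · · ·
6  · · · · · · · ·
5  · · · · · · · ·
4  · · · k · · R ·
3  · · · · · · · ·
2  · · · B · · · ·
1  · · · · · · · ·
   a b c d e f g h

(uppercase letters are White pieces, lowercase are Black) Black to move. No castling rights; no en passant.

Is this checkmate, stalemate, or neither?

neither

Black to move; black king on d4.
In check: yes, from the white rook on g4.
Legal moves for Black: Ke5, Kd5, Kc5, Kd3.
Black is in check but has 4 legal moves → neither.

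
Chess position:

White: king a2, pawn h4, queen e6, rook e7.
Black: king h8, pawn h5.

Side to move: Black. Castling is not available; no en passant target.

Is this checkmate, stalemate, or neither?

stalemate

Black to move; black king on h8.
In check: no.
King squares — g7: attacked by Re7; h7: attacked by Re7; g8: attacked by Qe6.
Legal moves for Black: none.
Not in check and no legal moves → stalemate.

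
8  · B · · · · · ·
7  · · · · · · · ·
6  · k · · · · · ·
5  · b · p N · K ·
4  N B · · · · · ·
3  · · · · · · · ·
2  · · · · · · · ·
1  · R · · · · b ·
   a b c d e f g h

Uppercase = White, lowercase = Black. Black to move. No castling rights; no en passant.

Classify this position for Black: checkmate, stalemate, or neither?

neither

Black to move; black king on b6.
In check: yes, from the white knight on a4.
Legal moves for Black: Kb7, Ka6, Bxa4.
Black is in check but has 3 legal moves → neither.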